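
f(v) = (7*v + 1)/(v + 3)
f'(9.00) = 0.14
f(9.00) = 5.33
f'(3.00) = 0.56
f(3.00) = 3.67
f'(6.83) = 0.21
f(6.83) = 4.97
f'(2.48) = 0.67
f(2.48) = 3.35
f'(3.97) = 0.41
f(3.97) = 4.13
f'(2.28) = 0.72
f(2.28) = 3.21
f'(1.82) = 0.86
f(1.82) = 2.85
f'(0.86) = 1.34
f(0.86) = 1.82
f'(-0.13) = 2.43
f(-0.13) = 0.03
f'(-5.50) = 3.20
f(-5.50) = 15.00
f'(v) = 7/(v + 3) - (7*v + 1)/(v + 3)^2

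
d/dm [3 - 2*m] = -2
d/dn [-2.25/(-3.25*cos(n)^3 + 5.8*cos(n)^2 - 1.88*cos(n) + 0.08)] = (21.9375*cos(n)^2 - 26.1*cos(n) + 4.23)*sin(n)/(3.25*cos(n)^3 - 5.8*cos(n)^2 + 1.88*cos(n) - 0.08)^2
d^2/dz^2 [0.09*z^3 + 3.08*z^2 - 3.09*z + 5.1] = 0.54*z + 6.16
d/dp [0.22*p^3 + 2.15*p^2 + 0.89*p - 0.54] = 0.66*p^2 + 4.3*p + 0.89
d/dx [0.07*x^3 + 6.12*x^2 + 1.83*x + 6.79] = 0.21*x^2 + 12.24*x + 1.83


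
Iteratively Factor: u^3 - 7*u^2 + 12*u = (u - 3)*(u^2 - 4*u) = (u - 4)*(u - 3)*(u)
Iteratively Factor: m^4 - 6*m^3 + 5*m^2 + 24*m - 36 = (m - 2)*(m^3 - 4*m^2 - 3*m + 18) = (m - 3)*(m - 2)*(m^2 - m - 6) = (m - 3)^2*(m - 2)*(m + 2)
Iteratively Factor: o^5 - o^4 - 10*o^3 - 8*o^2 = (o + 2)*(o^4 - 3*o^3 - 4*o^2) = o*(o + 2)*(o^3 - 3*o^2 - 4*o) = o^2*(o + 2)*(o^2 - 3*o - 4) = o^2*(o + 1)*(o + 2)*(o - 4)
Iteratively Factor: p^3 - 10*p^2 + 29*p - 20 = (p - 5)*(p^2 - 5*p + 4) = (p - 5)*(p - 1)*(p - 4)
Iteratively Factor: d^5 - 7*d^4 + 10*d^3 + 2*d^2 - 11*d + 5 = (d - 1)*(d^4 - 6*d^3 + 4*d^2 + 6*d - 5) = (d - 1)*(d + 1)*(d^3 - 7*d^2 + 11*d - 5) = (d - 1)^2*(d + 1)*(d^2 - 6*d + 5) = (d - 5)*(d - 1)^2*(d + 1)*(d - 1)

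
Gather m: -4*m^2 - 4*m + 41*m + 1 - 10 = -4*m^2 + 37*m - 9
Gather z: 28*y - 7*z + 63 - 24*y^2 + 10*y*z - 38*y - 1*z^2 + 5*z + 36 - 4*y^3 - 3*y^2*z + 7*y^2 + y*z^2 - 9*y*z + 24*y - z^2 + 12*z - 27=-4*y^3 - 17*y^2 + 14*y + z^2*(y - 2) + z*(-3*y^2 + y + 10) + 72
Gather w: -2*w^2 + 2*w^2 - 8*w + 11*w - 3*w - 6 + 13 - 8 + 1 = 0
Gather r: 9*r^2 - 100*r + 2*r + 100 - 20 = 9*r^2 - 98*r + 80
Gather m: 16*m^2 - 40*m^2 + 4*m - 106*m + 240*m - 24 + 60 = -24*m^2 + 138*m + 36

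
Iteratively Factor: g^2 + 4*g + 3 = (g + 3)*(g + 1)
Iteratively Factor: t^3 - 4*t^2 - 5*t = (t + 1)*(t^2 - 5*t) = (t - 5)*(t + 1)*(t)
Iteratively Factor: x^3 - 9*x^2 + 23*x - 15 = (x - 1)*(x^2 - 8*x + 15) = (x - 5)*(x - 1)*(x - 3)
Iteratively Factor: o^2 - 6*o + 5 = (o - 1)*(o - 5)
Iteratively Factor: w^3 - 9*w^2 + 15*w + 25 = (w - 5)*(w^2 - 4*w - 5) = (w - 5)*(w + 1)*(w - 5)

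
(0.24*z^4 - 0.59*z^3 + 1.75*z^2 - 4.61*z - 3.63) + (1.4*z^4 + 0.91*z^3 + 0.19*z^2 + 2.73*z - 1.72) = 1.64*z^4 + 0.32*z^3 + 1.94*z^2 - 1.88*z - 5.35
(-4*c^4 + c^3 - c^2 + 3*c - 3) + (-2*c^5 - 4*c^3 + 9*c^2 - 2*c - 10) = -2*c^5 - 4*c^4 - 3*c^3 + 8*c^2 + c - 13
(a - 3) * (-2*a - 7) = -2*a^2 - a + 21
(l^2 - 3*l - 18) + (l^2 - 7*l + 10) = 2*l^2 - 10*l - 8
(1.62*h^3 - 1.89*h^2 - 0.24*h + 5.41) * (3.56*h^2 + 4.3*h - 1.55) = 5.7672*h^5 + 0.2376*h^4 - 11.4924*h^3 + 21.1571*h^2 + 23.635*h - 8.3855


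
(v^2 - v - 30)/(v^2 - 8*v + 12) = (v + 5)/(v - 2)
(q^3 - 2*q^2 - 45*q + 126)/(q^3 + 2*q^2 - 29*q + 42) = (q - 6)/(q - 2)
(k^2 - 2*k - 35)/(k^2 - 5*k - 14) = (k + 5)/(k + 2)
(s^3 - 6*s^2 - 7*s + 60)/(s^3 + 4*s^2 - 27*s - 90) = (s - 4)/(s + 6)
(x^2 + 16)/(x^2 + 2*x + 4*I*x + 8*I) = (x - 4*I)/(x + 2)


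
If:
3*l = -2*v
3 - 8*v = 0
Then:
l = -1/4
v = 3/8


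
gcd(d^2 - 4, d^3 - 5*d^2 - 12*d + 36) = d - 2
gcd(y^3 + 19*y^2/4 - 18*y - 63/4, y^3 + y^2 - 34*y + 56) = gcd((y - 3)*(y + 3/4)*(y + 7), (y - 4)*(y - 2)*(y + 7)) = y + 7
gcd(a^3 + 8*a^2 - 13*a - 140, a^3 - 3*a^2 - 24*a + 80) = a^2 + a - 20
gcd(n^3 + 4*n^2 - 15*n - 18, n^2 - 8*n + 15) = n - 3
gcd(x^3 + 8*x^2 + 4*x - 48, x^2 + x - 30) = x + 6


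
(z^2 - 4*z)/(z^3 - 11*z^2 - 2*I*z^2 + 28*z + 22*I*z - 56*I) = z/(z^2 - z*(7 + 2*I) + 14*I)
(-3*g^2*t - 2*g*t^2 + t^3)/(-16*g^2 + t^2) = t*(3*g^2 + 2*g*t - t^2)/(16*g^2 - t^2)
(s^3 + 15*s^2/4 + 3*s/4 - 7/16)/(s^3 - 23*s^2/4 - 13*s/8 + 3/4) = (s + 7/2)/(s - 6)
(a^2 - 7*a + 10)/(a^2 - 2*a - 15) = (a - 2)/(a + 3)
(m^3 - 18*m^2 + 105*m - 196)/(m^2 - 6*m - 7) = (m^2 - 11*m + 28)/(m + 1)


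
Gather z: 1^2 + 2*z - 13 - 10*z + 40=28 - 8*z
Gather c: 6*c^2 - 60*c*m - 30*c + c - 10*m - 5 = 6*c^2 + c*(-60*m - 29) - 10*m - 5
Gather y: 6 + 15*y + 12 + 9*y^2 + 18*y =9*y^2 + 33*y + 18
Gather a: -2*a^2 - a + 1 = -2*a^2 - a + 1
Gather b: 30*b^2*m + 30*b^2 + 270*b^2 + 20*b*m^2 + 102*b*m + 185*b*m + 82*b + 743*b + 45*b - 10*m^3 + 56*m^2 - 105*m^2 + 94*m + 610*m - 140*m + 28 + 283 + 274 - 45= b^2*(30*m + 300) + b*(20*m^2 + 287*m + 870) - 10*m^3 - 49*m^2 + 564*m + 540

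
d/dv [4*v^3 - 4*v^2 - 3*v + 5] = 12*v^2 - 8*v - 3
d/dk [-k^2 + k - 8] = 1 - 2*k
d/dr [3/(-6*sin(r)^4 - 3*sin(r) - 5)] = 9*(8*sin(r)^3 + 1)*cos(r)/(6*sin(r)^4 + 3*sin(r) + 5)^2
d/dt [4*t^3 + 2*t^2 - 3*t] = 12*t^2 + 4*t - 3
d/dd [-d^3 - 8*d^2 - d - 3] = -3*d^2 - 16*d - 1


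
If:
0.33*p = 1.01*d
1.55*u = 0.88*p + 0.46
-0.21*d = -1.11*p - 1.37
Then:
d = -0.43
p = -1.32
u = -0.45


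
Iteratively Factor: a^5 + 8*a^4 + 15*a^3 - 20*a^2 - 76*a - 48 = (a + 2)*(a^4 + 6*a^3 + 3*a^2 - 26*a - 24) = (a + 2)*(a + 3)*(a^3 + 3*a^2 - 6*a - 8) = (a + 2)*(a + 3)*(a + 4)*(a^2 - a - 2) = (a - 2)*(a + 2)*(a + 3)*(a + 4)*(a + 1)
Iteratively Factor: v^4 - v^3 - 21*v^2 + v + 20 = (v - 5)*(v^3 + 4*v^2 - v - 4) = (v - 5)*(v + 1)*(v^2 + 3*v - 4) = (v - 5)*(v - 1)*(v + 1)*(v + 4)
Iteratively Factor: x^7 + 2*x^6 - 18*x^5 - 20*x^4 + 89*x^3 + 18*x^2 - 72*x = (x - 3)*(x^6 + 5*x^5 - 3*x^4 - 29*x^3 + 2*x^2 + 24*x) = x*(x - 3)*(x^5 + 5*x^4 - 3*x^3 - 29*x^2 + 2*x + 24) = x*(x - 3)*(x + 4)*(x^4 + x^3 - 7*x^2 - x + 6) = x*(x - 3)*(x - 1)*(x + 4)*(x^3 + 2*x^2 - 5*x - 6) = x*(x - 3)*(x - 2)*(x - 1)*(x + 4)*(x^2 + 4*x + 3) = x*(x - 3)*(x - 2)*(x - 1)*(x + 3)*(x + 4)*(x + 1)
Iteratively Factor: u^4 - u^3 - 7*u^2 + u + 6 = (u + 1)*(u^3 - 2*u^2 - 5*u + 6) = (u - 1)*(u + 1)*(u^2 - u - 6) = (u - 1)*(u + 1)*(u + 2)*(u - 3)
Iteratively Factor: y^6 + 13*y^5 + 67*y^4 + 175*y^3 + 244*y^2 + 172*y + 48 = (y + 1)*(y^5 + 12*y^4 + 55*y^3 + 120*y^2 + 124*y + 48) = (y + 1)*(y + 2)*(y^4 + 10*y^3 + 35*y^2 + 50*y + 24) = (y + 1)*(y + 2)*(y + 4)*(y^3 + 6*y^2 + 11*y + 6) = (y + 1)*(y + 2)^2*(y + 4)*(y^2 + 4*y + 3) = (y + 1)^2*(y + 2)^2*(y + 4)*(y + 3)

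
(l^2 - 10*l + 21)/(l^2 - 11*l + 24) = (l - 7)/(l - 8)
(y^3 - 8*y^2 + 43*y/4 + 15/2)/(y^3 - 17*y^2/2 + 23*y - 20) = (y^2 - 11*y/2 - 3)/(y^2 - 6*y + 8)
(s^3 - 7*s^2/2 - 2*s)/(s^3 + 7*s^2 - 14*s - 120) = s*(2*s + 1)/(2*(s^2 + 11*s + 30))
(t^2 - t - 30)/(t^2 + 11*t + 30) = (t - 6)/(t + 6)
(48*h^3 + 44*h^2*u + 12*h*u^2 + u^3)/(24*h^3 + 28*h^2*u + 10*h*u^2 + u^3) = (4*h + u)/(2*h + u)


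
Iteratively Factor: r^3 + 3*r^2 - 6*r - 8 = (r + 1)*(r^2 + 2*r - 8) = (r - 2)*(r + 1)*(r + 4)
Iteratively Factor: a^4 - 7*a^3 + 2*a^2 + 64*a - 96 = (a - 2)*(a^3 - 5*a^2 - 8*a + 48) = (a - 4)*(a - 2)*(a^2 - a - 12) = (a - 4)^2*(a - 2)*(a + 3)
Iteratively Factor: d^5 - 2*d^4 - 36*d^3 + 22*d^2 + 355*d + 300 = (d + 3)*(d^4 - 5*d^3 - 21*d^2 + 85*d + 100) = (d - 5)*(d + 3)*(d^3 - 21*d - 20) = (d - 5)^2*(d + 3)*(d^2 + 5*d + 4) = (d - 5)^2*(d + 3)*(d + 4)*(d + 1)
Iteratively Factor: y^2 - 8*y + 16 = (y - 4)*(y - 4)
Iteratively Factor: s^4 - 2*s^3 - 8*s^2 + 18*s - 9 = (s + 3)*(s^3 - 5*s^2 + 7*s - 3) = (s - 3)*(s + 3)*(s^2 - 2*s + 1) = (s - 3)*(s - 1)*(s + 3)*(s - 1)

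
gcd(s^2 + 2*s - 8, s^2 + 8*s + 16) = s + 4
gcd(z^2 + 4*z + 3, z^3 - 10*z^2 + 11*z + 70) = 1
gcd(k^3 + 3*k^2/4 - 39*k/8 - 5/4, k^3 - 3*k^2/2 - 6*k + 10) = k^2 + k/2 - 5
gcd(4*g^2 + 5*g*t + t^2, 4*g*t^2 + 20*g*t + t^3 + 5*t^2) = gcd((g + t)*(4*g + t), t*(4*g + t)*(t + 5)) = 4*g + t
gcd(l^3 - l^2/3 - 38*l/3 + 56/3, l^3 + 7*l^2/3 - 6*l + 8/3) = l + 4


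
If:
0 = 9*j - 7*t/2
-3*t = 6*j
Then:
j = 0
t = 0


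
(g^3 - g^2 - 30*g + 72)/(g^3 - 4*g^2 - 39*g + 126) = (g - 4)/(g - 7)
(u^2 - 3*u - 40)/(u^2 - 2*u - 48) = (u + 5)/(u + 6)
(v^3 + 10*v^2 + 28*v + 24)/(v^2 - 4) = (v^2 + 8*v + 12)/(v - 2)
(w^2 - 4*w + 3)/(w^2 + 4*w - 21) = (w - 1)/(w + 7)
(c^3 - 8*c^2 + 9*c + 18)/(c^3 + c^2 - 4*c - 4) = (c^2 - 9*c + 18)/(c^2 - 4)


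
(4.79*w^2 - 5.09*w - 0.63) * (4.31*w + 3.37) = 20.6449*w^3 - 5.7956*w^2 - 19.8686*w - 2.1231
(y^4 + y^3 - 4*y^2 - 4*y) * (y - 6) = y^5 - 5*y^4 - 10*y^3 + 20*y^2 + 24*y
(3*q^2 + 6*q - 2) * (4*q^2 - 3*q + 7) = 12*q^4 + 15*q^3 - 5*q^2 + 48*q - 14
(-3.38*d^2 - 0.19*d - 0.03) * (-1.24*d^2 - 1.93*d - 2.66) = 4.1912*d^4 + 6.759*d^3 + 9.3947*d^2 + 0.5633*d + 0.0798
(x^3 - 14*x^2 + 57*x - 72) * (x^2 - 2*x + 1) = x^5 - 16*x^4 + 86*x^3 - 200*x^2 + 201*x - 72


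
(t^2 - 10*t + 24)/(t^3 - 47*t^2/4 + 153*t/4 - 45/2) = 4*(t - 4)/(4*t^2 - 23*t + 15)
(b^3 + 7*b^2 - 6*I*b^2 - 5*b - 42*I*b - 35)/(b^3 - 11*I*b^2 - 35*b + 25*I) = (b + 7)/(b - 5*I)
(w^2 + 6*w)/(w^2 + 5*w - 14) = w*(w + 6)/(w^2 + 5*w - 14)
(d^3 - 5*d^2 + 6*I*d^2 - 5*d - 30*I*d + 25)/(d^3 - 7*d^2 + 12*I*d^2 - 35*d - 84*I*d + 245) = (d^2 + d*(-5 + I) - 5*I)/(d^2 + 7*d*(-1 + I) - 49*I)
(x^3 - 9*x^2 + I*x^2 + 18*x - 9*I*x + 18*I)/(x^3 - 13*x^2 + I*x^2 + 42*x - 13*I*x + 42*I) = (x - 3)/(x - 7)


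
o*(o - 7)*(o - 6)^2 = o^4 - 19*o^3 + 120*o^2 - 252*o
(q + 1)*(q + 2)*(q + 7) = q^3 + 10*q^2 + 23*q + 14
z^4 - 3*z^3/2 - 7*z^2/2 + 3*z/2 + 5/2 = (z - 5/2)*(z - 1)*(z + 1)^2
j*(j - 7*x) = j^2 - 7*j*x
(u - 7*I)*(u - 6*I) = u^2 - 13*I*u - 42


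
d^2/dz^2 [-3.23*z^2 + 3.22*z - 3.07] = -6.46000000000000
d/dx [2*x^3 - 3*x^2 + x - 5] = 6*x^2 - 6*x + 1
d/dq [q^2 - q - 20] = 2*q - 1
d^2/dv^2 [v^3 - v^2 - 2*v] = 6*v - 2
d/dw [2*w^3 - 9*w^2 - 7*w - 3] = 6*w^2 - 18*w - 7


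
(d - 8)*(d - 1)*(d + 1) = d^3 - 8*d^2 - d + 8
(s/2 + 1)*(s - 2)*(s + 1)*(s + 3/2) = s^4/2 + 5*s^3/4 - 5*s^2/4 - 5*s - 3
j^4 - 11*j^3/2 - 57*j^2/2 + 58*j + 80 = (j - 8)*(j - 5/2)*(j + 1)*(j + 4)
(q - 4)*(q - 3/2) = q^2 - 11*q/2 + 6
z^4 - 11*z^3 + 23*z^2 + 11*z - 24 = (z - 8)*(z - 3)*(z - 1)*(z + 1)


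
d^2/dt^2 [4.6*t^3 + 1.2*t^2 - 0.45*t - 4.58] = 27.6*t + 2.4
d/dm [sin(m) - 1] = cos(m)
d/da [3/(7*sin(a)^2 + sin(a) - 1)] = -3*(14*sin(a) + 1)*cos(a)/(7*sin(a)^2 + sin(a) - 1)^2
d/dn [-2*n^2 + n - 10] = 1 - 4*n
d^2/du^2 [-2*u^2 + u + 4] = -4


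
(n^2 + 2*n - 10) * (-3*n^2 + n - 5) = -3*n^4 - 5*n^3 + 27*n^2 - 20*n + 50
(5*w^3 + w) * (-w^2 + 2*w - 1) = -5*w^5 + 10*w^4 - 6*w^3 + 2*w^2 - w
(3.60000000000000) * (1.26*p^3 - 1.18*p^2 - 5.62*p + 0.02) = 4.536*p^3 - 4.248*p^2 - 20.232*p + 0.072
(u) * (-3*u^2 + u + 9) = -3*u^3 + u^2 + 9*u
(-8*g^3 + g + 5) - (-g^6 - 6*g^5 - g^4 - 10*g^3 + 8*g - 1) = g^6 + 6*g^5 + g^4 + 2*g^3 - 7*g + 6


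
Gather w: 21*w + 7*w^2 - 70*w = 7*w^2 - 49*w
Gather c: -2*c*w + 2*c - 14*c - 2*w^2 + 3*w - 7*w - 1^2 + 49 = c*(-2*w - 12) - 2*w^2 - 4*w + 48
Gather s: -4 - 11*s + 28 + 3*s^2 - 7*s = 3*s^2 - 18*s + 24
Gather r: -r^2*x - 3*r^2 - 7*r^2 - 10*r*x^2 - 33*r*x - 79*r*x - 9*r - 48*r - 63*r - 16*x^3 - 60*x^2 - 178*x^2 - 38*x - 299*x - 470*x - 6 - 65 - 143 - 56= r^2*(-x - 10) + r*(-10*x^2 - 112*x - 120) - 16*x^3 - 238*x^2 - 807*x - 270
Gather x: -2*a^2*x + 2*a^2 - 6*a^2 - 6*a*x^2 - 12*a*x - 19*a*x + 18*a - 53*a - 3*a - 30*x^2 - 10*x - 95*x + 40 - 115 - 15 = -4*a^2 - 38*a + x^2*(-6*a - 30) + x*(-2*a^2 - 31*a - 105) - 90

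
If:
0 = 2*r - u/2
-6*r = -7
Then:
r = 7/6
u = 14/3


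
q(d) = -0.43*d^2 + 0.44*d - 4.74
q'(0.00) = 0.44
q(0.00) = -4.74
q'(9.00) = -7.30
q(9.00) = -35.61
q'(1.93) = -1.22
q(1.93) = -5.49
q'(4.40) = -3.34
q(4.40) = -11.13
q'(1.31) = -0.69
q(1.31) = -4.90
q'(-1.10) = 1.39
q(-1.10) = -5.74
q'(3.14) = -2.26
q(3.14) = -7.60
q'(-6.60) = 6.12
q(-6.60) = -26.37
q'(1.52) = -0.87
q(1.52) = -5.06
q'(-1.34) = 1.59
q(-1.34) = -6.10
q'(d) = 0.44 - 0.86*d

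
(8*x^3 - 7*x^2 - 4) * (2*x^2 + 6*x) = 16*x^5 + 34*x^4 - 42*x^3 - 8*x^2 - 24*x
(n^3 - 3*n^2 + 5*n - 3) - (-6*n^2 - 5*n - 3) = n^3 + 3*n^2 + 10*n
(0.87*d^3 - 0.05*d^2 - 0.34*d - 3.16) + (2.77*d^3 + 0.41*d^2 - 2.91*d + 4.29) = 3.64*d^3 + 0.36*d^2 - 3.25*d + 1.13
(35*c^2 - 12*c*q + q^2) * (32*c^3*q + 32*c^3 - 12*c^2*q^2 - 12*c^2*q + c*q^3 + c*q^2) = 1120*c^5*q + 1120*c^5 - 804*c^4*q^2 - 804*c^4*q + 211*c^3*q^3 + 211*c^3*q^2 - 24*c^2*q^4 - 24*c^2*q^3 + c*q^5 + c*q^4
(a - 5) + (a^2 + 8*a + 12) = a^2 + 9*a + 7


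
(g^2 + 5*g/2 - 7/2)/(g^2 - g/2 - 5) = (-2*g^2 - 5*g + 7)/(-2*g^2 + g + 10)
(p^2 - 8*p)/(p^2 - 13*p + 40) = p/(p - 5)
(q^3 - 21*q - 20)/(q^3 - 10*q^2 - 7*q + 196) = (q^2 - 4*q - 5)/(q^2 - 14*q + 49)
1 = 1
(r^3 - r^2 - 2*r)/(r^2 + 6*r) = (r^2 - r - 2)/(r + 6)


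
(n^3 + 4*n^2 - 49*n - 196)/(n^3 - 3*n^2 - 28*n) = (n + 7)/n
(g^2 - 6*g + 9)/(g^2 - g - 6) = (g - 3)/(g + 2)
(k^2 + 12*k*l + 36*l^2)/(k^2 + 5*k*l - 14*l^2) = (k^2 + 12*k*l + 36*l^2)/(k^2 + 5*k*l - 14*l^2)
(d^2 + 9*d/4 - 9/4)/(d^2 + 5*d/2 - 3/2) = (4*d - 3)/(2*(2*d - 1))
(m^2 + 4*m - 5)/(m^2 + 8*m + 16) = (m^2 + 4*m - 5)/(m^2 + 8*m + 16)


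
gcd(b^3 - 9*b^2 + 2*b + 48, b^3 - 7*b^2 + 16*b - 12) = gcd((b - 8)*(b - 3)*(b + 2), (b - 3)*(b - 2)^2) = b - 3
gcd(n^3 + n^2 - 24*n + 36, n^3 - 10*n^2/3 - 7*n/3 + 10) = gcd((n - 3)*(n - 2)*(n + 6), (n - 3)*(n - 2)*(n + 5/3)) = n^2 - 5*n + 6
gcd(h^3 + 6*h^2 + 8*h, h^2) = h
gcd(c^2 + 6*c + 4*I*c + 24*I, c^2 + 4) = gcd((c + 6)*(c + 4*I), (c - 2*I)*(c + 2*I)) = 1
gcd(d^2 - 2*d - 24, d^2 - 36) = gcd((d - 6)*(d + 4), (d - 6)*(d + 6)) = d - 6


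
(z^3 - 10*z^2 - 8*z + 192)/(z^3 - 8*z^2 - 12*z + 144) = (z - 8)/(z - 6)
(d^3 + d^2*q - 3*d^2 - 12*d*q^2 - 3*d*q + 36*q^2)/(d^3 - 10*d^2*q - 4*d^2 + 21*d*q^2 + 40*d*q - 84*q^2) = (-d^2 - 4*d*q + 3*d + 12*q)/(-d^2 + 7*d*q + 4*d - 28*q)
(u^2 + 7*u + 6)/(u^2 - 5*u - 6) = (u + 6)/(u - 6)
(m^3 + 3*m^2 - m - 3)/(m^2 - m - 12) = (m^2 - 1)/(m - 4)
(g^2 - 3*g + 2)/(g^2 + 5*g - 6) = (g - 2)/(g + 6)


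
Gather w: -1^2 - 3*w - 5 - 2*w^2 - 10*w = -2*w^2 - 13*w - 6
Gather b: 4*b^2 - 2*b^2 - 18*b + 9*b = 2*b^2 - 9*b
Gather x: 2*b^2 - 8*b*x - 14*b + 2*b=2*b^2 - 8*b*x - 12*b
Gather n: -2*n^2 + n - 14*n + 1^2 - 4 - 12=-2*n^2 - 13*n - 15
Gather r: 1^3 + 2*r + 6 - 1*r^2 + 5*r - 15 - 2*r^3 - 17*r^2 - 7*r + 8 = -2*r^3 - 18*r^2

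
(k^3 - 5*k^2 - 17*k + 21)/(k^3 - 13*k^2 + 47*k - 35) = (k + 3)/(k - 5)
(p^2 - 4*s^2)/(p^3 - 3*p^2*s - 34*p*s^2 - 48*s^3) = (p - 2*s)/(p^2 - 5*p*s - 24*s^2)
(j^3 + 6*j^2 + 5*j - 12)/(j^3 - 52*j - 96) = (-j^3 - 6*j^2 - 5*j + 12)/(-j^3 + 52*j + 96)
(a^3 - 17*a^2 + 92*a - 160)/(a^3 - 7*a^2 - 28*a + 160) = (a - 5)/(a + 5)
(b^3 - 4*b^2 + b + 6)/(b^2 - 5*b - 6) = (b^2 - 5*b + 6)/(b - 6)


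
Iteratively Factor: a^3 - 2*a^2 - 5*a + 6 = (a + 2)*(a^2 - 4*a + 3) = (a - 3)*(a + 2)*(a - 1)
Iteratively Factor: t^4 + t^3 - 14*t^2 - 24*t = (t + 3)*(t^3 - 2*t^2 - 8*t) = t*(t + 3)*(t^2 - 2*t - 8) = t*(t + 2)*(t + 3)*(t - 4)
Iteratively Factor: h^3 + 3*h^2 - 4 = (h + 2)*(h^2 + h - 2) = (h + 2)^2*(h - 1)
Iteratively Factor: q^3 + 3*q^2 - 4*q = (q + 4)*(q^2 - q) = q*(q + 4)*(q - 1)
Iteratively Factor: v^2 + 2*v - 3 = (v - 1)*(v + 3)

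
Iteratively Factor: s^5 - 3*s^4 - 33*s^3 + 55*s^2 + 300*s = (s)*(s^4 - 3*s^3 - 33*s^2 + 55*s + 300) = s*(s - 5)*(s^3 + 2*s^2 - 23*s - 60) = s*(s - 5)^2*(s^2 + 7*s + 12) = s*(s - 5)^2*(s + 4)*(s + 3)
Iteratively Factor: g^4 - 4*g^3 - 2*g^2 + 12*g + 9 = (g + 1)*(g^3 - 5*g^2 + 3*g + 9) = (g - 3)*(g + 1)*(g^2 - 2*g - 3) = (g - 3)^2*(g + 1)*(g + 1)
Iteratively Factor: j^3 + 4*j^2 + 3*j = (j + 1)*(j^2 + 3*j) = (j + 1)*(j + 3)*(j)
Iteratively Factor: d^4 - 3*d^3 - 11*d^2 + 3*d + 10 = (d - 1)*(d^3 - 2*d^2 - 13*d - 10) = (d - 1)*(d + 1)*(d^2 - 3*d - 10) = (d - 5)*(d - 1)*(d + 1)*(d + 2)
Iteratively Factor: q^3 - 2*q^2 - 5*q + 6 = (q - 1)*(q^2 - q - 6) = (q - 3)*(q - 1)*(q + 2)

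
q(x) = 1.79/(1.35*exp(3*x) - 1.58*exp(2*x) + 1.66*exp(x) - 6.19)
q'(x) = 1.79*(-4.05*exp(3*x) + 3.16*exp(2*x) - 1.66*exp(x))/(1.35*exp(3*x) - 1.58*exp(2*x) + 1.66*exp(x) - 6.19)^2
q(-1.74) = -0.30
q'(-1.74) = -0.01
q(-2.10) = -0.30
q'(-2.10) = -0.01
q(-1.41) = -0.31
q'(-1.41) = -0.01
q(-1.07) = -0.31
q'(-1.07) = -0.02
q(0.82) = 0.34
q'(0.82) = -2.28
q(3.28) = 0.00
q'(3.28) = -0.00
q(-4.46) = -0.29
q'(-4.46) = -0.00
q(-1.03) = -0.31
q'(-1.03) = -0.02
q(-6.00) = -0.29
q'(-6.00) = 0.00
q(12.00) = 0.00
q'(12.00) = 0.00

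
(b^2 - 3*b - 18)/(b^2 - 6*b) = (b + 3)/b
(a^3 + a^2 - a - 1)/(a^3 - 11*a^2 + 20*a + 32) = (a^2 - 1)/(a^2 - 12*a + 32)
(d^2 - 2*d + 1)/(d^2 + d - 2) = (d - 1)/(d + 2)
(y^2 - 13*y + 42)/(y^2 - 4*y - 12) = (y - 7)/(y + 2)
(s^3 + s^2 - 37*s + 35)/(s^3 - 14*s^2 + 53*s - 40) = (s + 7)/(s - 8)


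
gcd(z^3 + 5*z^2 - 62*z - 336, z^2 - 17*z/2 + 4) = z - 8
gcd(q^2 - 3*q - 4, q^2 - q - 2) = q + 1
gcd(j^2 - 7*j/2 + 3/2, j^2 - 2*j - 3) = j - 3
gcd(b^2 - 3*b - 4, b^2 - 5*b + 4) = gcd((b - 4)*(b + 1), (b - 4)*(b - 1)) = b - 4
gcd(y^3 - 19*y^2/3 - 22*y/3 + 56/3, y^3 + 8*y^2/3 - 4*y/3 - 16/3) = y^2 + 2*y/3 - 8/3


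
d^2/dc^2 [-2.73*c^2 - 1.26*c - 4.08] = -5.46000000000000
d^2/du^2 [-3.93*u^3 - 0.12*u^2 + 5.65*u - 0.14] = -23.58*u - 0.24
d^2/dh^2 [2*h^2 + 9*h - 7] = 4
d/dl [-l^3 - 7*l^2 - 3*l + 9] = -3*l^2 - 14*l - 3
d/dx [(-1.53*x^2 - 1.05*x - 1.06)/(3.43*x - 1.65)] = (-5.2479*x^2 + 5.049*x + 5.3683)/(11.7649*x^2 - 11.319*x + 2.7225)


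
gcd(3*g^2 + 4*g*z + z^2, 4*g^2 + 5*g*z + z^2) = g + z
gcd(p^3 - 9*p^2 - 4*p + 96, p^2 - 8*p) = p - 8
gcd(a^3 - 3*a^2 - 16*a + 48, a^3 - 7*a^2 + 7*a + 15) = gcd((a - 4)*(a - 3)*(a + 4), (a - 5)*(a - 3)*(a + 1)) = a - 3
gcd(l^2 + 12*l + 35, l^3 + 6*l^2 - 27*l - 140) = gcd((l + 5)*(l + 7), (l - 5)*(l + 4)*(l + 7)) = l + 7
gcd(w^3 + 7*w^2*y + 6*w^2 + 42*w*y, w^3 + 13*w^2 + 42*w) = w^2 + 6*w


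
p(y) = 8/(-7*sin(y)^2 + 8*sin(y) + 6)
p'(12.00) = -1104.20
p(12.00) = -25.98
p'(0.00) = -1.78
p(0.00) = 1.33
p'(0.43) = -0.24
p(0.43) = 0.99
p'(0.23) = -0.67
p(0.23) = 1.07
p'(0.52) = -0.11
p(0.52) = 0.97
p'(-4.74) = 0.03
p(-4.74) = 1.14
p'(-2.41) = 16.95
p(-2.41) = -3.24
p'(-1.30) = -0.68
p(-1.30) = -0.97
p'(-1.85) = 0.71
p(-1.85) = -0.98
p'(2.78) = 0.36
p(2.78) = 1.01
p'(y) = 8*(14*sin(y)*cos(y) - 8*cos(y))/(-7*sin(y)^2 + 8*sin(y) + 6)^2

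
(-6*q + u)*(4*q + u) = -24*q^2 - 2*q*u + u^2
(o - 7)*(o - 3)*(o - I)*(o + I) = o^4 - 10*o^3 + 22*o^2 - 10*o + 21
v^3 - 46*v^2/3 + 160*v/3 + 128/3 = (v - 8)^2*(v + 2/3)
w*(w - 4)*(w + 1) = w^3 - 3*w^2 - 4*w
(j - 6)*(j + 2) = j^2 - 4*j - 12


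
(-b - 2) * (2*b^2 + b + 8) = -2*b^3 - 5*b^2 - 10*b - 16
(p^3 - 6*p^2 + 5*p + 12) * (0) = 0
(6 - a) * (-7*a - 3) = 7*a^2 - 39*a - 18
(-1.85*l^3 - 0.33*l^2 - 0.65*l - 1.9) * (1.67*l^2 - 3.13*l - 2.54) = -3.0895*l^5 + 5.2394*l^4 + 4.6464*l^3 - 0.3003*l^2 + 7.598*l + 4.826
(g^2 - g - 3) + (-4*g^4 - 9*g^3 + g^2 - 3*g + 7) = -4*g^4 - 9*g^3 + 2*g^2 - 4*g + 4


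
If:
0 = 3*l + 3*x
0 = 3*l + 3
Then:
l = -1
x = 1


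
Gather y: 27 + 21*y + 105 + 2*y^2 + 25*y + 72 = 2*y^2 + 46*y + 204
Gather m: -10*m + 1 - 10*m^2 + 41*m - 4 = -10*m^2 + 31*m - 3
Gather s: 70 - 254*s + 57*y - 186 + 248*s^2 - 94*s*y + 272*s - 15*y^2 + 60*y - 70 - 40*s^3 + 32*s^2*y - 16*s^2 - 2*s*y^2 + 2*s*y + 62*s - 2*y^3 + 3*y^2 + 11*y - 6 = -40*s^3 + s^2*(32*y + 232) + s*(-2*y^2 - 92*y + 80) - 2*y^3 - 12*y^2 + 128*y - 192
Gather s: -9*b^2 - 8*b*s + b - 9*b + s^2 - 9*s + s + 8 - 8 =-9*b^2 - 8*b + s^2 + s*(-8*b - 8)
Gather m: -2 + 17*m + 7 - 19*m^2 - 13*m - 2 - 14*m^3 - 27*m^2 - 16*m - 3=-14*m^3 - 46*m^2 - 12*m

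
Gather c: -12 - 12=-24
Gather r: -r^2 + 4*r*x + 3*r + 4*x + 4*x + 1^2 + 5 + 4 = -r^2 + r*(4*x + 3) + 8*x + 10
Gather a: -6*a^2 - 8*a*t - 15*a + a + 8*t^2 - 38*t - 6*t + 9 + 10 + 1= -6*a^2 + a*(-8*t - 14) + 8*t^2 - 44*t + 20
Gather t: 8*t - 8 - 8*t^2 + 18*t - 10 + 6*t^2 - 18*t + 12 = -2*t^2 + 8*t - 6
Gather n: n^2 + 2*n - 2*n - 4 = n^2 - 4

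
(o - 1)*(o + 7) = o^2 + 6*o - 7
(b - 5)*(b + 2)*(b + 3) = b^3 - 19*b - 30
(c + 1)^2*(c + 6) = c^3 + 8*c^2 + 13*c + 6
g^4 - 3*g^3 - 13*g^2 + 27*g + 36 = (g - 4)*(g - 3)*(g + 1)*(g + 3)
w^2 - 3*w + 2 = (w - 2)*(w - 1)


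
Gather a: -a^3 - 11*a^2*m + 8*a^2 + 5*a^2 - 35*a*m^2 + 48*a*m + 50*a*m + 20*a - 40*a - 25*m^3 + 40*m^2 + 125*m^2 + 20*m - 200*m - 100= -a^3 + a^2*(13 - 11*m) + a*(-35*m^2 + 98*m - 20) - 25*m^3 + 165*m^2 - 180*m - 100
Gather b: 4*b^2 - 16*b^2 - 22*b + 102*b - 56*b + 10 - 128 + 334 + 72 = -12*b^2 + 24*b + 288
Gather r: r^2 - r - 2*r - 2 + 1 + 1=r^2 - 3*r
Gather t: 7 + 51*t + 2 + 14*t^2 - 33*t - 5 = 14*t^2 + 18*t + 4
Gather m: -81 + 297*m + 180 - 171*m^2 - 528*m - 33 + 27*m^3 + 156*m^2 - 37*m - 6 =27*m^3 - 15*m^2 - 268*m + 60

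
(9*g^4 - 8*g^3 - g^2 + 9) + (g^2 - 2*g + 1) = 9*g^4 - 8*g^3 - 2*g + 10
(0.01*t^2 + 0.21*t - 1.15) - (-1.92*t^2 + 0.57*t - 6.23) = 1.93*t^2 - 0.36*t + 5.08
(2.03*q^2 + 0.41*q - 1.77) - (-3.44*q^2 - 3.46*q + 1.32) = 5.47*q^2 + 3.87*q - 3.09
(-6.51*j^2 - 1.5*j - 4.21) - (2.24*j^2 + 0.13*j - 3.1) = -8.75*j^2 - 1.63*j - 1.11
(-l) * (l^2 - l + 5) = -l^3 + l^2 - 5*l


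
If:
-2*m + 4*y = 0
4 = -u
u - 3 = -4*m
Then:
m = 7/4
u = -4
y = 7/8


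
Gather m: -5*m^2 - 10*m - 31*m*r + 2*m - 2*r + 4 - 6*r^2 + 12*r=-5*m^2 + m*(-31*r - 8) - 6*r^2 + 10*r + 4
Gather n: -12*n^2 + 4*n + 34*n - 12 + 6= -12*n^2 + 38*n - 6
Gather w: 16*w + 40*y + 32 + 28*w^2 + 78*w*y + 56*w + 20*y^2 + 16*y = 28*w^2 + w*(78*y + 72) + 20*y^2 + 56*y + 32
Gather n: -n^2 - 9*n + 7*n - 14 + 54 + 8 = -n^2 - 2*n + 48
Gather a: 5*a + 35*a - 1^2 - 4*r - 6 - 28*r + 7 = 40*a - 32*r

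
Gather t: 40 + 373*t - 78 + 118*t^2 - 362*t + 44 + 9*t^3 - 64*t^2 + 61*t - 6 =9*t^3 + 54*t^2 + 72*t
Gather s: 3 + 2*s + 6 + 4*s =6*s + 9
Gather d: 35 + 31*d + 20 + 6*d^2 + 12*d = 6*d^2 + 43*d + 55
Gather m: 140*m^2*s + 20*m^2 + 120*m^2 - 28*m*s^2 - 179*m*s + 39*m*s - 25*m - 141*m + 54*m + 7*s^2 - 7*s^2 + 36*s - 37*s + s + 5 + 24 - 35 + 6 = m^2*(140*s + 140) + m*(-28*s^2 - 140*s - 112)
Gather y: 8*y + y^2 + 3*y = y^2 + 11*y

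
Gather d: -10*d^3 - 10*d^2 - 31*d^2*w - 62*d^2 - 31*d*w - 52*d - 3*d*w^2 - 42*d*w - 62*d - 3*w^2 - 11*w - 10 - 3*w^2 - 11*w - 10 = -10*d^3 + d^2*(-31*w - 72) + d*(-3*w^2 - 73*w - 114) - 6*w^2 - 22*w - 20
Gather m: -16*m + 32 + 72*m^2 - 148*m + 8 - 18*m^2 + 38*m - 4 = 54*m^2 - 126*m + 36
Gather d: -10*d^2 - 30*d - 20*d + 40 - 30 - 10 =-10*d^2 - 50*d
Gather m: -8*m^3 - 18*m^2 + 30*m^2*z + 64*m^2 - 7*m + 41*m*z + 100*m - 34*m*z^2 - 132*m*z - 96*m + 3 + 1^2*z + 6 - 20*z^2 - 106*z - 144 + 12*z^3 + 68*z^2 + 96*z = -8*m^3 + m^2*(30*z + 46) + m*(-34*z^2 - 91*z - 3) + 12*z^3 + 48*z^2 - 9*z - 135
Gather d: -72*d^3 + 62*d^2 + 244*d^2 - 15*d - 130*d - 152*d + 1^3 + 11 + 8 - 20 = -72*d^3 + 306*d^2 - 297*d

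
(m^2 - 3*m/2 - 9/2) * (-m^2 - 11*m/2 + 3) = -m^4 - 4*m^3 + 63*m^2/4 + 81*m/4 - 27/2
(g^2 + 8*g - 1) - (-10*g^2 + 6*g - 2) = 11*g^2 + 2*g + 1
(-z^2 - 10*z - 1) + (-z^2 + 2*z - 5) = -2*z^2 - 8*z - 6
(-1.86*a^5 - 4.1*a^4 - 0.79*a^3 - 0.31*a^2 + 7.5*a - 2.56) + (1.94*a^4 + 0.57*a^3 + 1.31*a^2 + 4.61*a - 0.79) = -1.86*a^5 - 2.16*a^4 - 0.22*a^3 + 1.0*a^2 + 12.11*a - 3.35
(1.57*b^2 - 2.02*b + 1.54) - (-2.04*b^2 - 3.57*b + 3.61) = 3.61*b^2 + 1.55*b - 2.07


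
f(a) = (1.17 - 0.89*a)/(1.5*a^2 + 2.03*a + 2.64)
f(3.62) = -0.07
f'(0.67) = -0.30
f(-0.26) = 0.63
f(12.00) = -0.04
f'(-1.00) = 0.03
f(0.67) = 0.12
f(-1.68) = 0.77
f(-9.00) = 0.09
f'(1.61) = -0.07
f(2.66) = -0.06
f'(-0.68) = -0.45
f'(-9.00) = 0.01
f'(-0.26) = -0.76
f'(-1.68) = 0.41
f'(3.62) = 0.00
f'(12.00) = 0.00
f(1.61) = -0.03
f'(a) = (1.17 - 0.89*a)*(-3.0*a - 2.03)/(1.5*a^2 + 2.03*a + 2.64)^2 - 0.89/(1.5*a^2 + 2.03*a + 2.64) = (1.335*a^2 - 3.51*a - 4.7247)/(2.25*a^4 + 6.09*a^3 + 12.0409*a^2 + 10.7184*a + 6.9696)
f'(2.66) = -0.01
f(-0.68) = 0.91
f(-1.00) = 0.98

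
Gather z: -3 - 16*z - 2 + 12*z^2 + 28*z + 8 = 12*z^2 + 12*z + 3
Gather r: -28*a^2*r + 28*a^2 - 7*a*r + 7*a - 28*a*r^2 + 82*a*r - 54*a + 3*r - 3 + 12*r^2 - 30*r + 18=28*a^2 - 47*a + r^2*(12 - 28*a) + r*(-28*a^2 + 75*a - 27) + 15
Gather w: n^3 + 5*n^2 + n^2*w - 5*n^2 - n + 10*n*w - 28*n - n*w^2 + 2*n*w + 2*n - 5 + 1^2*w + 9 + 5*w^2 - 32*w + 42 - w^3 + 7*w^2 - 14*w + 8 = n^3 - 27*n - w^3 + w^2*(12 - n) + w*(n^2 + 12*n - 45) + 54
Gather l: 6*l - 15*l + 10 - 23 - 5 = -9*l - 18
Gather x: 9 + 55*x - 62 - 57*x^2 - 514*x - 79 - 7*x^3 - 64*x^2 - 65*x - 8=-7*x^3 - 121*x^2 - 524*x - 140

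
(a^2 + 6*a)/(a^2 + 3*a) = (a + 6)/(a + 3)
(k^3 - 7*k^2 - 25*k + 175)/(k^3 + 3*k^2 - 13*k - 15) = (k^2 - 12*k + 35)/(k^2 - 2*k - 3)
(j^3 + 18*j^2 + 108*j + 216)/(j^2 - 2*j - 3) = (j^3 + 18*j^2 + 108*j + 216)/(j^2 - 2*j - 3)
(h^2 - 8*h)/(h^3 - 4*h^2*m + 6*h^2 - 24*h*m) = (h - 8)/(h^2 - 4*h*m + 6*h - 24*m)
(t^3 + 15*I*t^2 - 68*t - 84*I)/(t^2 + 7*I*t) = t + 8*I - 12/t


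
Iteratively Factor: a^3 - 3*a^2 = (a)*(a^2 - 3*a) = a*(a - 3)*(a)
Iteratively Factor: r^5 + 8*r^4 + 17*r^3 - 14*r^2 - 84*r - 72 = (r + 2)*(r^4 + 6*r^3 + 5*r^2 - 24*r - 36) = (r + 2)*(r + 3)*(r^3 + 3*r^2 - 4*r - 12) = (r + 2)*(r + 3)^2*(r^2 - 4) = (r + 2)^2*(r + 3)^2*(r - 2)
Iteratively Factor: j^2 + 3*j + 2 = (j + 1)*(j + 2)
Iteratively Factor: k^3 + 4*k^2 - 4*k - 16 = (k - 2)*(k^2 + 6*k + 8) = (k - 2)*(k + 4)*(k + 2)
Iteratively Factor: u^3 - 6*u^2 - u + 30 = (u - 5)*(u^2 - u - 6) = (u - 5)*(u - 3)*(u + 2)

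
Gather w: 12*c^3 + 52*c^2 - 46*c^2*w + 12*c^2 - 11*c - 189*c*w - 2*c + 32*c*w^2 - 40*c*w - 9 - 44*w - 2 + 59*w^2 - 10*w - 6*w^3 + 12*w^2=12*c^3 + 64*c^2 - 13*c - 6*w^3 + w^2*(32*c + 71) + w*(-46*c^2 - 229*c - 54) - 11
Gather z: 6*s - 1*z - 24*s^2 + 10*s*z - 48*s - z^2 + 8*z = -24*s^2 - 42*s - z^2 + z*(10*s + 7)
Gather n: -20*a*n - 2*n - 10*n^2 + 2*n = -20*a*n - 10*n^2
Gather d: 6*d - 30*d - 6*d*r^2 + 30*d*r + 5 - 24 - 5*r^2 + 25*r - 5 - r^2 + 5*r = d*(-6*r^2 + 30*r - 24) - 6*r^2 + 30*r - 24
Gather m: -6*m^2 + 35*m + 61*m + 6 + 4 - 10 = -6*m^2 + 96*m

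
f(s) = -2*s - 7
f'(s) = -2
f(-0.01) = -6.98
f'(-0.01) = -2.00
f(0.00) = -7.00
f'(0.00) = -2.00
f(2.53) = -12.06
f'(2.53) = -2.00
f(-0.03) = -6.94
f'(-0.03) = -2.00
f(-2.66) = -1.68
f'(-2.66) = -2.00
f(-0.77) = -5.46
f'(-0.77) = -2.00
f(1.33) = -9.66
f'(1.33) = -2.00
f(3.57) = -14.14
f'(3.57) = -2.00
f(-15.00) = 23.00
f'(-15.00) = -2.00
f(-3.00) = -1.00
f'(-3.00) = -2.00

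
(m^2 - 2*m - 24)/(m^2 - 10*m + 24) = (m + 4)/(m - 4)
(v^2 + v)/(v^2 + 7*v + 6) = v/(v + 6)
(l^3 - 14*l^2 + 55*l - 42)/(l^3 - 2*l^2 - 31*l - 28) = (l^2 - 7*l + 6)/(l^2 + 5*l + 4)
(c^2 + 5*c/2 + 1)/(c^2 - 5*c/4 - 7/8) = 4*(c + 2)/(4*c - 7)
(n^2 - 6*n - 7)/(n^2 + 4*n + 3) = (n - 7)/(n + 3)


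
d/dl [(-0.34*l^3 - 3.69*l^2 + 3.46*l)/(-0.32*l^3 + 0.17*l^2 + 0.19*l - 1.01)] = (-1.2386*l^4 + 2.0852*l^3 - 0.2591*l^2 + 7.4538*l - 3.4946)/(0.1024*l^6 - 0.1088*l^5 - 0.0927*l^4 + 0.711*l^3 - 0.3073*l^2 - 0.3838*l + 1.0201)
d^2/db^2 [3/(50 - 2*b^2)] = 3*(-3*b^2 - 25)/(b^2 - 25)^3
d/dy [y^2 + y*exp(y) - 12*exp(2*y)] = y*exp(y) + 2*y - 24*exp(2*y) + exp(y)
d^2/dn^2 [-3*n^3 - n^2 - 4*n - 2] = -18*n - 2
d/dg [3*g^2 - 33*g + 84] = 6*g - 33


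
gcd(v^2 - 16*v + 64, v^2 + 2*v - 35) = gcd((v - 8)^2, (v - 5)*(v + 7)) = 1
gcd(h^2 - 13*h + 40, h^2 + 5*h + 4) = 1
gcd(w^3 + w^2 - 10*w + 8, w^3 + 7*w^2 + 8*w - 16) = w^2 + 3*w - 4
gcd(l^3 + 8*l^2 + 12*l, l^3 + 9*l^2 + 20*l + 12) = l^2 + 8*l + 12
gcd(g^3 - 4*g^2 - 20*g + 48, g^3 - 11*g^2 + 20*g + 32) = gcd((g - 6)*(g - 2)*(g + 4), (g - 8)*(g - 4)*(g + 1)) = 1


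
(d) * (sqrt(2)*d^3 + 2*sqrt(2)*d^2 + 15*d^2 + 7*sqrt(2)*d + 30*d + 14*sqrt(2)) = sqrt(2)*d^4 + 2*sqrt(2)*d^3 + 15*d^3 + 7*sqrt(2)*d^2 + 30*d^2 + 14*sqrt(2)*d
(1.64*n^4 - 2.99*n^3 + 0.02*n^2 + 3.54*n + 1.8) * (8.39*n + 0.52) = 13.7596*n^5 - 24.2333*n^4 - 1.387*n^3 + 29.711*n^2 + 16.9428*n + 0.936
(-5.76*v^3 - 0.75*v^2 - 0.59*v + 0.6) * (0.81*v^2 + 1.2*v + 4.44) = -4.6656*v^5 - 7.5195*v^4 - 26.9523*v^3 - 3.552*v^2 - 1.8996*v + 2.664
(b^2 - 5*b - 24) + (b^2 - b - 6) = 2*b^2 - 6*b - 30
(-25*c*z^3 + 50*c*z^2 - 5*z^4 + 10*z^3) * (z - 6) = -25*c*z^4 + 200*c*z^3 - 300*c*z^2 - 5*z^5 + 40*z^4 - 60*z^3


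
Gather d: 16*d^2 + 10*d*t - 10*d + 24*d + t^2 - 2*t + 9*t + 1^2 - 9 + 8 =16*d^2 + d*(10*t + 14) + t^2 + 7*t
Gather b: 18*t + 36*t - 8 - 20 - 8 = 54*t - 36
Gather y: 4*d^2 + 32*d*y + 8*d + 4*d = 4*d^2 + 32*d*y + 12*d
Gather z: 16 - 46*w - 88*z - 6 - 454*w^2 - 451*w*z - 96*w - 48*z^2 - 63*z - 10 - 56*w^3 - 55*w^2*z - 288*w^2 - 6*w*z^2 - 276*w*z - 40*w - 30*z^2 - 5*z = -56*w^3 - 742*w^2 - 182*w + z^2*(-6*w - 78) + z*(-55*w^2 - 727*w - 156)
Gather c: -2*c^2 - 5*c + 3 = -2*c^2 - 5*c + 3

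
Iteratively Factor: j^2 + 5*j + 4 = (j + 4)*(j + 1)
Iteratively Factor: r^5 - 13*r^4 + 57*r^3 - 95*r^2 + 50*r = (r - 2)*(r^4 - 11*r^3 + 35*r^2 - 25*r) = (r - 2)*(r - 1)*(r^3 - 10*r^2 + 25*r) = (r - 5)*(r - 2)*(r - 1)*(r^2 - 5*r) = r*(r - 5)*(r - 2)*(r - 1)*(r - 5)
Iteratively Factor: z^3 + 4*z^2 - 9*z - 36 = (z - 3)*(z^2 + 7*z + 12) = (z - 3)*(z + 4)*(z + 3)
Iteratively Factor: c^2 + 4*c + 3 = (c + 1)*(c + 3)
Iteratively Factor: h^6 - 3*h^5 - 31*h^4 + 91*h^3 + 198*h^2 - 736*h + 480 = (h - 1)*(h^5 - 2*h^4 - 33*h^3 + 58*h^2 + 256*h - 480) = (h - 5)*(h - 1)*(h^4 + 3*h^3 - 18*h^2 - 32*h + 96) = (h - 5)*(h - 1)*(h + 4)*(h^3 - h^2 - 14*h + 24) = (h - 5)*(h - 1)*(h + 4)^2*(h^2 - 5*h + 6) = (h - 5)*(h - 3)*(h - 1)*(h + 4)^2*(h - 2)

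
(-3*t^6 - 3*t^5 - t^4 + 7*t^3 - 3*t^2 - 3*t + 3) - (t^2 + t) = -3*t^6 - 3*t^5 - t^4 + 7*t^3 - 4*t^2 - 4*t + 3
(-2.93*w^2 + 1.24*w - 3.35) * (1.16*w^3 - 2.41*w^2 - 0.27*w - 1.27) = -3.3988*w^5 + 8.4997*w^4 - 6.0833*w^3 + 11.4598*w^2 - 0.6703*w + 4.2545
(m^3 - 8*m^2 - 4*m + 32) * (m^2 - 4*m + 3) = m^5 - 12*m^4 + 31*m^3 + 24*m^2 - 140*m + 96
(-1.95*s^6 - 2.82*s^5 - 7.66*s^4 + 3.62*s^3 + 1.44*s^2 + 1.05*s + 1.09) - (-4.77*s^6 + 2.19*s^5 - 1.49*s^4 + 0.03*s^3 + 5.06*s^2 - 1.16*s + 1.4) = 2.82*s^6 - 5.01*s^5 - 6.17*s^4 + 3.59*s^3 - 3.62*s^2 + 2.21*s - 0.31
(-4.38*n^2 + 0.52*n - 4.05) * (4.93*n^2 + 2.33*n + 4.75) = -21.5934*n^4 - 7.6418*n^3 - 39.5599*n^2 - 6.9665*n - 19.2375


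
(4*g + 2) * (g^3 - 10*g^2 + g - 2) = 4*g^4 - 38*g^3 - 16*g^2 - 6*g - 4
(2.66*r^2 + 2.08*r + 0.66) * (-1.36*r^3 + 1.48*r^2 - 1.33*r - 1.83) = -3.6176*r^5 + 1.108*r^4 - 1.357*r^3 - 6.6574*r^2 - 4.6842*r - 1.2078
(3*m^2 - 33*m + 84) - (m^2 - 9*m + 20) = 2*m^2 - 24*m + 64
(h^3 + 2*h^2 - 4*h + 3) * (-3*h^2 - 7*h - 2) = -3*h^5 - 13*h^4 - 4*h^3 + 15*h^2 - 13*h - 6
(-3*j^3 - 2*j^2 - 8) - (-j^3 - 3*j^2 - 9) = -2*j^3 + j^2 + 1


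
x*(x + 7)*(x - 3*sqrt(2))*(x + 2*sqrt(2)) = x^4 - sqrt(2)*x^3 + 7*x^3 - 12*x^2 - 7*sqrt(2)*x^2 - 84*x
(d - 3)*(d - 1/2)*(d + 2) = d^3 - 3*d^2/2 - 11*d/2 + 3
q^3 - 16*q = q*(q - 4)*(q + 4)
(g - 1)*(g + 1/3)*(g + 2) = g^3 + 4*g^2/3 - 5*g/3 - 2/3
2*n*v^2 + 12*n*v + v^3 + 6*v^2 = v*(2*n + v)*(v + 6)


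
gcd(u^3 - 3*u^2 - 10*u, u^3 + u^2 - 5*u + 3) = 1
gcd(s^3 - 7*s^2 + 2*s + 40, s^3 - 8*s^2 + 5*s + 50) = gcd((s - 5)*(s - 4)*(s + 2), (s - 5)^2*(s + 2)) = s^2 - 3*s - 10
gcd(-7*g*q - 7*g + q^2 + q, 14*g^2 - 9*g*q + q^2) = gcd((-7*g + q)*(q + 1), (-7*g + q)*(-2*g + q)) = -7*g + q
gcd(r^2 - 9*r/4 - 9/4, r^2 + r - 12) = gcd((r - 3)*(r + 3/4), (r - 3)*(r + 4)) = r - 3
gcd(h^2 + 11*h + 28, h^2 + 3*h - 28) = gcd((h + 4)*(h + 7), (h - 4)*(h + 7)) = h + 7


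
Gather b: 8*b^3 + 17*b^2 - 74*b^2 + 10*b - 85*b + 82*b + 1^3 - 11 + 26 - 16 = 8*b^3 - 57*b^2 + 7*b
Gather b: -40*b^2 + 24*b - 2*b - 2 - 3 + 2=-40*b^2 + 22*b - 3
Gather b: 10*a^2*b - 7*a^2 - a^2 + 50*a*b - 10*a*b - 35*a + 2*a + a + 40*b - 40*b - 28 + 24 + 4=-8*a^2 - 32*a + b*(10*a^2 + 40*a)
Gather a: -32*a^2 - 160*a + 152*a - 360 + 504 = -32*a^2 - 8*a + 144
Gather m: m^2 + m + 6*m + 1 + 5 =m^2 + 7*m + 6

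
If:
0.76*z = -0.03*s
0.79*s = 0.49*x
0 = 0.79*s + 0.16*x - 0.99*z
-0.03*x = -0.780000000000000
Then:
No Solution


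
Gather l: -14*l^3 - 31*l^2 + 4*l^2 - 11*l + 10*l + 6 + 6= -14*l^3 - 27*l^2 - l + 12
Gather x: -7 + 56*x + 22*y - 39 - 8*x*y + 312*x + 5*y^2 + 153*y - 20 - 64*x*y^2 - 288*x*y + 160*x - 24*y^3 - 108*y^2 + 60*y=x*(-64*y^2 - 296*y + 528) - 24*y^3 - 103*y^2 + 235*y - 66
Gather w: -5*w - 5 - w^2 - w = -w^2 - 6*w - 5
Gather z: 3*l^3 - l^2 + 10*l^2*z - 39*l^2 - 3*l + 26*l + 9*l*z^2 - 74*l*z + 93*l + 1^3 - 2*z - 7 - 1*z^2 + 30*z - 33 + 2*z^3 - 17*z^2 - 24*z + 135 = 3*l^3 - 40*l^2 + 116*l + 2*z^3 + z^2*(9*l - 18) + z*(10*l^2 - 74*l + 4) + 96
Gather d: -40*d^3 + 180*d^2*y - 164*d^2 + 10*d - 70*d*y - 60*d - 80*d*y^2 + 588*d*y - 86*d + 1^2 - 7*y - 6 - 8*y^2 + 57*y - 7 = -40*d^3 + d^2*(180*y - 164) + d*(-80*y^2 + 518*y - 136) - 8*y^2 + 50*y - 12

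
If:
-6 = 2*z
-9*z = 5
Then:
No Solution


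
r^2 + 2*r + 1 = (r + 1)^2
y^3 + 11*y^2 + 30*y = y*(y + 5)*(y + 6)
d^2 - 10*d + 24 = (d - 6)*(d - 4)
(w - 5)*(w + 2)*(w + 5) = w^3 + 2*w^2 - 25*w - 50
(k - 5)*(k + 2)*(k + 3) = k^3 - 19*k - 30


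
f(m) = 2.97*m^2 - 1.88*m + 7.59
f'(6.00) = 33.76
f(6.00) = 103.23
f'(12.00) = 69.40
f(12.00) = 412.71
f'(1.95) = 9.70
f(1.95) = 15.22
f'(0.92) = 3.58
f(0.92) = 8.37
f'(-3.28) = -21.36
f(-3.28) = 45.71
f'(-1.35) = -9.90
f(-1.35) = 15.54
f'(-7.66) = -47.38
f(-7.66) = 196.26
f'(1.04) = 4.30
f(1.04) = 8.85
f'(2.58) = 13.45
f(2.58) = 22.51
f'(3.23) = 17.31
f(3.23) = 32.50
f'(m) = 5.94*m - 1.88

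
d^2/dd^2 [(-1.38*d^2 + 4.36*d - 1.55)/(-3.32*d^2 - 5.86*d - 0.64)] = (-149.81168*d^3 + 84.9149760000001*d^2 + 236.518128*d + 133.699864)/(36.594368*d^6 + 193.773792*d^5 + 363.185424*d^4 + 275.938024*d^3 + 70.011648*d^2 + 7.200768*d + 0.262144)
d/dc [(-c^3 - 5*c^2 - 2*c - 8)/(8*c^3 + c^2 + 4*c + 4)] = 3*(13*c^4 + 8*c^3 + 54*c^2 - 8*c + 8)/(64*c^6 + 16*c^5 + 65*c^4 + 72*c^3 + 24*c^2 + 32*c + 16)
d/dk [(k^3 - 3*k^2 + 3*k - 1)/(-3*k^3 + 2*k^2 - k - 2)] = (-7*k^4 + 16*k^3 - 18*k^2 + 16*k - 7)/(9*k^6 - 12*k^5 + 10*k^4 + 8*k^3 - 7*k^2 + 4*k + 4)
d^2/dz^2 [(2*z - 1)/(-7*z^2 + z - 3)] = 2*(-(2*z - 1)*(14*z - 1)^2 + 3*(14*z - 3)*(7*z^2 - z + 3))/(7*z^2 - z + 3)^3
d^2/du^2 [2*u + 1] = 0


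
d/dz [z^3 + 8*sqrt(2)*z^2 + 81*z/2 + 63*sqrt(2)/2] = 3*z^2 + 16*sqrt(2)*z + 81/2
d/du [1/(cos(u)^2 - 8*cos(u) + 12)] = 2*(cos(u) - 4)*sin(u)/(cos(u)^2 - 8*cos(u) + 12)^2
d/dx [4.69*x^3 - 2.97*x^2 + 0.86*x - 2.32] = 14.07*x^2 - 5.94*x + 0.86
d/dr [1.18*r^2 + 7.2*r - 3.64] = 2.36*r + 7.2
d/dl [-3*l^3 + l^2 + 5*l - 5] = -9*l^2 + 2*l + 5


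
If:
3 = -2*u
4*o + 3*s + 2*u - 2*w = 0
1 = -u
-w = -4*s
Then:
No Solution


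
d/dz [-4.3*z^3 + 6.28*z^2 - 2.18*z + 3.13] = -12.9*z^2 + 12.56*z - 2.18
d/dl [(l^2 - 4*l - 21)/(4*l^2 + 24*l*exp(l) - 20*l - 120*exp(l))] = (2*(l - 2)*(l^2 + 6*l*exp(l) - 5*l - 30*exp(l)) + (-l^2 + 4*l + 21)*(6*l*exp(l) + 2*l - 24*exp(l) - 5))/(4*(l^2 + 6*l*exp(l) - 5*l - 30*exp(l))^2)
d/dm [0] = 0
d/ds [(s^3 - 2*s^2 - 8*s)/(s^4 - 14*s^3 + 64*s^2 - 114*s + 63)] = (-s^5 + s^4 + 63*s^3 - 263*s^2 + 140*s + 168)/(s^7 - 25*s^6 + 249*s^5 - 1273*s^4 + 3595*s^3 - 5571*s^2 + 4347*s - 1323)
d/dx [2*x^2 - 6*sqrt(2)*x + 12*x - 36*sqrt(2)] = 4*x - 6*sqrt(2) + 12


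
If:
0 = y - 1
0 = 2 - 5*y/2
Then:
No Solution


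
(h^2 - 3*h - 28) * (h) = h^3 - 3*h^2 - 28*h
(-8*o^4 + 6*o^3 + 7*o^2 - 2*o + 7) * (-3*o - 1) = 24*o^5 - 10*o^4 - 27*o^3 - o^2 - 19*o - 7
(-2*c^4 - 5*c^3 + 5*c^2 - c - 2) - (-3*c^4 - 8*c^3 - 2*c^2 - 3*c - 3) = c^4 + 3*c^3 + 7*c^2 + 2*c + 1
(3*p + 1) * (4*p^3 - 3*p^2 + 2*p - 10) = 12*p^4 - 5*p^3 + 3*p^2 - 28*p - 10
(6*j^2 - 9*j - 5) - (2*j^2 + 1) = 4*j^2 - 9*j - 6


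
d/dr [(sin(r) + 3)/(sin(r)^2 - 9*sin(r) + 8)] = (-6*sin(r) + cos(r)^2 + 34)*cos(r)/(sin(r)^2 - 9*sin(r) + 8)^2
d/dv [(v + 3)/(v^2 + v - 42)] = (v^2 + v - (v + 3)*(2*v + 1) - 42)/(v^2 + v - 42)^2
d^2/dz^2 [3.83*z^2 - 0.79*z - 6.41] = 7.66000000000000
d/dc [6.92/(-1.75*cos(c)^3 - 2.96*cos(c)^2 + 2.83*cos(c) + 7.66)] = (-36.33*cos(c)^2 - 40.9664*cos(c) + 19.5836)*sin(c)/(1.75*cos(c)^3 + 2.96*cos(c)^2 - 2.83*cos(c) - 7.66)^2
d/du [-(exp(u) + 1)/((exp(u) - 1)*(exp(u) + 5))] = (exp(2*u) + 2*exp(u) + 9)*exp(u)/(exp(4*u) + 8*exp(3*u) + 6*exp(2*u) - 40*exp(u) + 25)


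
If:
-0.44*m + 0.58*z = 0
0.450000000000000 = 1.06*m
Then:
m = 0.42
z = 0.32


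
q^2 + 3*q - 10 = (q - 2)*(q + 5)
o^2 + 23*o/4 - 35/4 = (o - 5/4)*(o + 7)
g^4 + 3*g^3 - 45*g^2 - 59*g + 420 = (g - 5)*(g - 3)*(g + 4)*(g + 7)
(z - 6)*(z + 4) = z^2 - 2*z - 24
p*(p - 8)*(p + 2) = p^3 - 6*p^2 - 16*p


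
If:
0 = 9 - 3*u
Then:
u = 3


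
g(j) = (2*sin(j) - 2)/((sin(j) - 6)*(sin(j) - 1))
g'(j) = 2*cos(j)/((sin(j) - 6)*(sin(j) - 1)) - (2*sin(j) - 2)*cos(j)/((sin(j) - 6)*(sin(j) - 1)^2) - (2*sin(j) - 2)*cos(j)/((sin(j) - 6)^2*(sin(j) - 1))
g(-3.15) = -0.33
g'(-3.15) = 0.06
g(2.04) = -0.39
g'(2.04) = 0.03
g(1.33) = -0.40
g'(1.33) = -0.02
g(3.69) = -0.31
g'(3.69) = 0.04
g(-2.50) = -0.30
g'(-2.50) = 0.04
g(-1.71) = -0.29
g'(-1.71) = 0.01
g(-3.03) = -0.33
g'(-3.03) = 0.05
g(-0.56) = -0.31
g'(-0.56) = -0.04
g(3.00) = -0.34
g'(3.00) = 0.06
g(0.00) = -0.33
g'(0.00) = -0.06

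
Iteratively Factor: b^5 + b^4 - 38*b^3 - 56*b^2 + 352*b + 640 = (b - 4)*(b^4 + 5*b^3 - 18*b^2 - 128*b - 160) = (b - 5)*(b - 4)*(b^3 + 10*b^2 + 32*b + 32) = (b - 5)*(b - 4)*(b + 4)*(b^2 + 6*b + 8) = (b - 5)*(b - 4)*(b + 2)*(b + 4)*(b + 4)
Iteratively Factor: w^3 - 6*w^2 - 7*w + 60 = (w + 3)*(w^2 - 9*w + 20) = (w - 5)*(w + 3)*(w - 4)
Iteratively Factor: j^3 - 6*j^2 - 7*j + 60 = (j - 5)*(j^2 - j - 12) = (j - 5)*(j - 4)*(j + 3)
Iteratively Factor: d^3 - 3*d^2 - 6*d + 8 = (d + 2)*(d^2 - 5*d + 4) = (d - 4)*(d + 2)*(d - 1)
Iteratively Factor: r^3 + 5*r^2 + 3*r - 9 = (r + 3)*(r^2 + 2*r - 3) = (r + 3)^2*(r - 1)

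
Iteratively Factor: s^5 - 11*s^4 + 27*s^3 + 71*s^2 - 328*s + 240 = (s - 1)*(s^4 - 10*s^3 + 17*s^2 + 88*s - 240) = (s - 1)*(s + 3)*(s^3 - 13*s^2 + 56*s - 80) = (s - 5)*(s - 1)*(s + 3)*(s^2 - 8*s + 16) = (s - 5)*(s - 4)*(s - 1)*(s + 3)*(s - 4)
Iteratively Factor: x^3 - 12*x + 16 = (x - 2)*(x^2 + 2*x - 8) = (x - 2)*(x + 4)*(x - 2)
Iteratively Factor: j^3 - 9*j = (j + 3)*(j^2 - 3*j) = (j - 3)*(j + 3)*(j)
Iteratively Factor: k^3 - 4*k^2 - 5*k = (k + 1)*(k^2 - 5*k) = k*(k + 1)*(k - 5)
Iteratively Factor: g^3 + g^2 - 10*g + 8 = (g - 2)*(g^2 + 3*g - 4) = (g - 2)*(g - 1)*(g + 4)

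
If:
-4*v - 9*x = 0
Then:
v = -9*x/4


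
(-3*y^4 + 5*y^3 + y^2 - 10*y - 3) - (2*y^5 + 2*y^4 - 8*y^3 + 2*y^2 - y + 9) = -2*y^5 - 5*y^4 + 13*y^3 - y^2 - 9*y - 12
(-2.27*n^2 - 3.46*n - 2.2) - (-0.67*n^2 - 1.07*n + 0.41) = -1.6*n^2 - 2.39*n - 2.61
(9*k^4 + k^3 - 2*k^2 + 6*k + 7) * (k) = 9*k^5 + k^4 - 2*k^3 + 6*k^2 + 7*k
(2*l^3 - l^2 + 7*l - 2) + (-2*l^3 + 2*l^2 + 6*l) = l^2 + 13*l - 2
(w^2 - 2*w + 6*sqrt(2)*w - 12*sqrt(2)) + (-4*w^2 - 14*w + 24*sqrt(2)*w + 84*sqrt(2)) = -3*w^2 - 16*w + 30*sqrt(2)*w + 72*sqrt(2)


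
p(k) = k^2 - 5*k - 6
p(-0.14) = -5.28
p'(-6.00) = -17.00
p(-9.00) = 120.00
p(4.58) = -7.92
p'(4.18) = 3.36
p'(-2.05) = -9.10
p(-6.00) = 60.00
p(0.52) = -8.33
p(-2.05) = 8.45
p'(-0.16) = -5.32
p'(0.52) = -3.96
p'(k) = 2*k - 5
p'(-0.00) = -5.00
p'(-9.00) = -23.00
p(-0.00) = -6.00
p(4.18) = -9.43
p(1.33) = -10.88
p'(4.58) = 4.16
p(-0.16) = -5.17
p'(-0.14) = -5.28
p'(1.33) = -2.34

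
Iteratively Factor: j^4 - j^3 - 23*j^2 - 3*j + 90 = (j - 5)*(j^3 + 4*j^2 - 3*j - 18) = (j - 5)*(j + 3)*(j^2 + j - 6) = (j - 5)*(j - 2)*(j + 3)*(j + 3)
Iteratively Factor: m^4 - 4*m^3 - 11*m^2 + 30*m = (m)*(m^3 - 4*m^2 - 11*m + 30) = m*(m + 3)*(m^2 - 7*m + 10) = m*(m - 2)*(m + 3)*(m - 5)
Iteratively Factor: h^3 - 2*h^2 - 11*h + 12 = (h - 1)*(h^2 - h - 12) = (h - 1)*(h + 3)*(h - 4)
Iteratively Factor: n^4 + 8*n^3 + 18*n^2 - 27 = (n + 3)*(n^3 + 5*n^2 + 3*n - 9) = (n - 1)*(n + 3)*(n^2 + 6*n + 9) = (n - 1)*(n + 3)^2*(n + 3)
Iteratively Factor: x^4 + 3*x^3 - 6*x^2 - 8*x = (x - 2)*(x^3 + 5*x^2 + 4*x) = x*(x - 2)*(x^2 + 5*x + 4) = x*(x - 2)*(x + 1)*(x + 4)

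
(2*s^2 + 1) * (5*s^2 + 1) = 10*s^4 + 7*s^2 + 1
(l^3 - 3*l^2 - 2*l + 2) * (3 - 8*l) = -8*l^4 + 27*l^3 + 7*l^2 - 22*l + 6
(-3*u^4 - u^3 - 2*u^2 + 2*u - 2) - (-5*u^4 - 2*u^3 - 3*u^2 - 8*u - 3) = 2*u^4 + u^3 + u^2 + 10*u + 1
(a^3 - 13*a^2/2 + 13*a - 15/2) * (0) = 0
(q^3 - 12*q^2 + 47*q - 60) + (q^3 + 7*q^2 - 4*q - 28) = 2*q^3 - 5*q^2 + 43*q - 88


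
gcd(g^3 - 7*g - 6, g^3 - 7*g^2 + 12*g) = g - 3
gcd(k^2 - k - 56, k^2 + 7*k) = k + 7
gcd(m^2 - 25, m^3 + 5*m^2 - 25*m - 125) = m^2 - 25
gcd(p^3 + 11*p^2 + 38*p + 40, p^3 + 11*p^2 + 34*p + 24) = p + 4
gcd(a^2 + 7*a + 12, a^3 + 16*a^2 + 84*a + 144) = a + 4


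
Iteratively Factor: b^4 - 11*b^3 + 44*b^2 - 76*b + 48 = (b - 2)*(b^3 - 9*b^2 + 26*b - 24) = (b - 2)^2*(b^2 - 7*b + 12) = (b - 3)*(b - 2)^2*(b - 4)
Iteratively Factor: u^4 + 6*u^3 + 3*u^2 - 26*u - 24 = (u + 1)*(u^3 + 5*u^2 - 2*u - 24) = (u - 2)*(u + 1)*(u^2 + 7*u + 12) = (u - 2)*(u + 1)*(u + 4)*(u + 3)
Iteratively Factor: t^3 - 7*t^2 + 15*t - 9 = (t - 1)*(t^2 - 6*t + 9) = (t - 3)*(t - 1)*(t - 3)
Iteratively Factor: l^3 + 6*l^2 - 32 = (l - 2)*(l^2 + 8*l + 16) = (l - 2)*(l + 4)*(l + 4)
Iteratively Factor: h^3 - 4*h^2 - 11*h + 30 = (h - 2)*(h^2 - 2*h - 15) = (h - 2)*(h + 3)*(h - 5)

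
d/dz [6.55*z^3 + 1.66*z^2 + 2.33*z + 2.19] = 19.65*z^2 + 3.32*z + 2.33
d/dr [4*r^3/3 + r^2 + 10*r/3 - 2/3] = 4*r^2 + 2*r + 10/3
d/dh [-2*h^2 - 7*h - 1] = -4*h - 7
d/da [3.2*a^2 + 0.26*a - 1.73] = 6.4*a + 0.26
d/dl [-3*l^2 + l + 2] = 1 - 6*l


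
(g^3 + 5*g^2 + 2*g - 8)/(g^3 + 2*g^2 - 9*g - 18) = (g^2 + 3*g - 4)/(g^2 - 9)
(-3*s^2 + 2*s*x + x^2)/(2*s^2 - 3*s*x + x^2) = (3*s + x)/(-2*s + x)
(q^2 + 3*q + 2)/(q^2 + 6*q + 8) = (q + 1)/(q + 4)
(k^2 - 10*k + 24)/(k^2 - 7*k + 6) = (k - 4)/(k - 1)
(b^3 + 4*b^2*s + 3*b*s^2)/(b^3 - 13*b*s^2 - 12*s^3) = b/(b - 4*s)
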